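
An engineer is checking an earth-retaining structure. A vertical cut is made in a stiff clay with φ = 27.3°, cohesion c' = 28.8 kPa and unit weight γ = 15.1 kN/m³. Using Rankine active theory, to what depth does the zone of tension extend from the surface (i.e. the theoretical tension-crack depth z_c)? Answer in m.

6.26 m

K_a = tan²(45° − 27.3°/2) = 0.3711; √K_a = 0.6092.
The active pressure is zero where K_a γ z = 2c√K_a, so z_c = 2c/(γ√K_a) = 2×28.8/(15.1×0.6092) = 6.262 m.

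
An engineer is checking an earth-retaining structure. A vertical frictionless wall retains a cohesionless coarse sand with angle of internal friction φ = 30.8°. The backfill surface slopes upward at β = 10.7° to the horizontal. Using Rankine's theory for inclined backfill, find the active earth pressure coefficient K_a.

0.340

K_a = cos β · (cos β − √(cos²β − cos²φ)) / (cos β + √(cos²β − cos²φ)).
cos β = 0.9826, cos φ = 0.8590, √(cos²β − cos²φ) = 0.4772.
K_a = 0.9826 × (0.9826 − 0.4772)/(0.9826 + 0.4772) = 0.3402.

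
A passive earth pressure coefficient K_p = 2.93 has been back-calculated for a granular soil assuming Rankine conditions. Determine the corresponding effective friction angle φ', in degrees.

29.4°

K_p = (1+sin φ)/(1−sin φ) ⇒ sin φ = (K_p − 1)/(K_p + 1) = 0.4911.
φ = arcsin(0.4911) = 29.41°.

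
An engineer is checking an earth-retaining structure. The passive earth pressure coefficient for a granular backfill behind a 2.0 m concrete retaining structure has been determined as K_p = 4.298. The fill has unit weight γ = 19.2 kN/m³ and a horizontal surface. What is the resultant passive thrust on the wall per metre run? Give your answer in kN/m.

P = ½ K_p γ H² = 0.5 × 4.298 × 19.2 × 2.0² = 165.0 kN/m.

165 kN/m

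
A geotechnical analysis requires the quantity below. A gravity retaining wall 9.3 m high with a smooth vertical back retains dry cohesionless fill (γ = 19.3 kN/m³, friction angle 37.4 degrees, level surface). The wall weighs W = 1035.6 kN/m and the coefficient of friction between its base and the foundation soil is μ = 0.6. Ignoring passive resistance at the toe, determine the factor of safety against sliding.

K_a = tan²(45° − 37.4°/2) = 0.2443.
P_a = ½K_aγH² = 0.5×0.2443×19.3×9.3² = 203.9 kN/m, acting at H/3 = 3.100 m above the base.
FS_sliding = μW / P_a = 0.6×1035.6 / 203.9 = 3.048.

3.05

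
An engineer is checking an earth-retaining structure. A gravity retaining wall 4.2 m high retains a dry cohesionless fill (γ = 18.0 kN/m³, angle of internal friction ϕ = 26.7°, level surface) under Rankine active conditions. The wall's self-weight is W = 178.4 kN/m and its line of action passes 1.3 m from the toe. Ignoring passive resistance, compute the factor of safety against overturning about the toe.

K_a = tan²(45° − 26.7°/2) = 0.3800.
P_a = ½K_aγH² = 0.5×0.3800×18.0×4.2² = 60.32 kN/m, acting at H/3 = 1.400 m above the base.
Overturning moment M_o = P_a × H/3 = 60.32 × 1.400 = 84.45.
Resisting moment M_r = W × 1.3 = 178.4 × 1.3 = 231.9.
FS_overturning = M_r/M_o = 231.9/84.45 = 2.746.

2.75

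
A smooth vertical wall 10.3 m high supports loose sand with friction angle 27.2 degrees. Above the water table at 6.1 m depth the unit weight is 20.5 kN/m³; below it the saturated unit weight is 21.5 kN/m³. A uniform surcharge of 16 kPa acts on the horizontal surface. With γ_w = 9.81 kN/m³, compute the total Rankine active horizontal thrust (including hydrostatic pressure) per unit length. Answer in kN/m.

524 kN/m

K_a = tan²(45° − φ/2) = 0.3726.
γ' = 21.5 − 9.81 = 11.69 kN/m³. h₂ = H − d_w = 4.2 m.
σ'_h: at surface K_a·q = 5.961; at WT K_a(q+γd_w) = 52.55; at base K_a(q+γd_w+γ'h₂) = 70.85 kPa.
P₁ = ½(5.961+52.55)×6.1 = 178.5; P₂ = ½(52.55+70.85)×4.2 = 259.1; P_w = ½γ_w h₂² = 86.52.
Total = 178.5+259.1+86.52 = 524.1 kN/m.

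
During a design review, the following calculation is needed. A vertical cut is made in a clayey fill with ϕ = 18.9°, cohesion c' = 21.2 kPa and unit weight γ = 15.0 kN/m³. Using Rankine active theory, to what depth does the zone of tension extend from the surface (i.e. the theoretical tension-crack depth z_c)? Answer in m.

K_a = tan²(45° − 18.9°/2) = 0.5107; √K_a = 0.7146.
The active pressure is zero where K_a γ z = 2c√K_a, so z_c = 2c/(γ√K_a) = 2×21.2/(15.0×0.7146) = 3.956 m.

3.96 m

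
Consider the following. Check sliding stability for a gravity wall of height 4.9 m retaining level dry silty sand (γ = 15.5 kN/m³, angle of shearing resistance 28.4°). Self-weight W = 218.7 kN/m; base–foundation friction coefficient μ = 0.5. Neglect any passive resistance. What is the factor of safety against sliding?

1.65

K_a = tan²(45° − 28.4°/2) = 0.3554.
P_a = ½K_aγH² = 0.5×0.3554×15.5×4.9² = 66.12 kN/m, acting at H/3 = 1.633 m above the base.
FS_sliding = μW / P_a = 0.5×218.7 / 66.12 = 1.654.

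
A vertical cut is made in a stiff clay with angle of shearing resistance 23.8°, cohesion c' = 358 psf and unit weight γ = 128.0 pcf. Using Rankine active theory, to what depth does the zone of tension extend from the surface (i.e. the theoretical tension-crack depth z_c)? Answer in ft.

8.58 ft

K_a = tan²(45° − 23.8°/2) = 0.4250; √K_a = 0.6519.
The active pressure is zero where K_a γ z = 2c√K_a, so z_c = 2c/(γ√K_a) = 2×358/(128.0×0.6519) = 8.581 ft.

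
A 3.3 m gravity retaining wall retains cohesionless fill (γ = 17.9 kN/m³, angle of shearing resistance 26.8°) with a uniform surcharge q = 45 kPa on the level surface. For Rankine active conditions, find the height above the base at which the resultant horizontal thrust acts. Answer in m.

K_a = 0.3785.
Triangular part P₁ = ½K_aγH² = 36.89 at H/3 = 1.100 m; rectangular part P₂ = K_a q H = 56.20 at H/2 = 1.650 m.
ȳ = (P₁·1.100 + P₂·1.650)/(P₁+P₂) = 1.432 m.

1.43 m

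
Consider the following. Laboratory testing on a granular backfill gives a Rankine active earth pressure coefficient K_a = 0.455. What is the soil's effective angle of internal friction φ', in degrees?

K_a = tan²(45° − φ/2) ⇒ 45° − φ/2 = arctan(√0.455) = 34.00°.
φ = 2(45° − 34.00°) = 22.00°.

22.0°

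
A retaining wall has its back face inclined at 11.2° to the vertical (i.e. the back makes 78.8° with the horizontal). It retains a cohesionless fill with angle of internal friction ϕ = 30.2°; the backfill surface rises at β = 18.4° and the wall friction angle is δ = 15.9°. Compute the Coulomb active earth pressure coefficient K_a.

K_a = sin²(α+φ) / [sin²α · sin(α−δ) · (1 + √{sin(φ+δ)sin(φ−β) / (sin(α−δ)sin(α+β))})²].
With α = 78.8°, φ = 30.2°, δ = 15.9°, β = 18.4°: K_a = 0.5261.

0.526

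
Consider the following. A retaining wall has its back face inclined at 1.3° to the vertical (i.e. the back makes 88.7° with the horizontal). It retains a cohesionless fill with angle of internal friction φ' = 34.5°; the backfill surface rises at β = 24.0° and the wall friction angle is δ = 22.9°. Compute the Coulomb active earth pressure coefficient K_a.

0.377

K_a = sin²(α+φ) / [sin²α · sin(α−δ) · (1 + √{sin(φ+δ)sin(φ−β) / (sin(α−δ)sin(α+β))})²].
With α = 88.7°, φ = 34.5°, δ = 22.9°, β = 24.0°: K_a = 0.3771.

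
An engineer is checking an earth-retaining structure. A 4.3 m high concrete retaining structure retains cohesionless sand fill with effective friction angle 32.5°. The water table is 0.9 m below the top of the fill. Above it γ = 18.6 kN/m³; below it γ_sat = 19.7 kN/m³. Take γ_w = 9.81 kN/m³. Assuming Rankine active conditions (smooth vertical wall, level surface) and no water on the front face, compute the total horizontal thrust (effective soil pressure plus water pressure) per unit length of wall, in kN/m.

K_a = tan²(45° − φ/2) = 0.3010.
γ' = 19.7 − 9.81 = 9.890 kN/m³. Depth below WT = 3.4 m.
σ'_h at WT = K_a γ d_w = 5.038 kPa; at base = 5.038 + K_a γ' × 3.4 = 15.16 kPa.
P₁ (0–0.9 m) = ½×5.038×0.9 = 2.267. P₂ (0.9–4.3 m) = ½(5.038+15.16)×3.4 = 34.34.
P_w = ½ γ_w h₂² = 0.5×9.81×3.4² = 56.70. Total = 2.267+34.34+56.70 = 93.31 kN/m.

93.3 kN/m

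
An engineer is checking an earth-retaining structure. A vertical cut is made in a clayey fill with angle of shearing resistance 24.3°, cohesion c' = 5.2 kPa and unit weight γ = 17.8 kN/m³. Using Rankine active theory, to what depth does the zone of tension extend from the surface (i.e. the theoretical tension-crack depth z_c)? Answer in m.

K_a = tan²(45° − 24.3°/2) = 0.4169; √K_a = 0.6457.
The active pressure is zero where K_a γ z = 2c√K_a, so z_c = 2c/(γ√K_a) = 2×5.2/(17.8×0.6457) = 0.9049 m.

0.905 m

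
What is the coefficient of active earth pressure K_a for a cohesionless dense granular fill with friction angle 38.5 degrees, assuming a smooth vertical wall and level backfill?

0.233

K_a = (1 − sin φ)/(1 + sin φ) = (1 − sin 38.5°)/(1 + sin 38.5°) = 0.2327.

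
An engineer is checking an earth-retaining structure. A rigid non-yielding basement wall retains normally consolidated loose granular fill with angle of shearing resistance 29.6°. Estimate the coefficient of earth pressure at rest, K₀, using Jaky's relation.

K₀ = 1 − sin φ' = 1 − sin 29.6° = 0.5061.

0.506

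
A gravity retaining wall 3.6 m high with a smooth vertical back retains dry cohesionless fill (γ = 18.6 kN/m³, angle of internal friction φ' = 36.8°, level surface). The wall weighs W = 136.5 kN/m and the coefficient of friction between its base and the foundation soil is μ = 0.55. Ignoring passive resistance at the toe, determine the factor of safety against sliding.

2.48

K_a = tan²(45° − 36.8°/2) = 0.2508.
P_a = ½K_aγH² = 0.5×0.2508×18.6×3.6² = 30.22 kN/m, acting at H/3 = 1.200 m above the base.
FS_sliding = μW / P_a = 0.55×136.5 / 30.22 = 2.484.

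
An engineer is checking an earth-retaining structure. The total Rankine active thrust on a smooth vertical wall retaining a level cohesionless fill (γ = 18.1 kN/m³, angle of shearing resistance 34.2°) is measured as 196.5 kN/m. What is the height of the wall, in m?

8.80 m

K_a = 0.2803. P_a = ½ K_a γ H² ⇒ H = √(2P_a/(K_a γ)).
H = √(2×196.5/(0.2803×18.1)) = 8.801 m.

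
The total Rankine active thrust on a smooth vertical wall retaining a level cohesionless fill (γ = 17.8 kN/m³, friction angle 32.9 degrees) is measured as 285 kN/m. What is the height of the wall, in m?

K_a = 0.2960. P_a = ½ K_a γ H² ⇒ H = √(2P_a/(K_a γ)).
H = √(2×285/(0.2960×17.8)) = 10.40 m.

10.4 m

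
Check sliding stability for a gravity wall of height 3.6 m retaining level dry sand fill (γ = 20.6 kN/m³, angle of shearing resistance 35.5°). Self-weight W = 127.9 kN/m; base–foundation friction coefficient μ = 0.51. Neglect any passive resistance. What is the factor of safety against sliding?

1.84

K_a = tan²(45° − 35.5°/2) = 0.2653.
P_a = ½K_aγH² = 0.5×0.2653×20.6×3.6² = 35.41 kN/m, acting at H/3 = 1.200 m above the base.
FS_sliding = μW / P_a = 0.51×127.9 / 35.41 = 1.842.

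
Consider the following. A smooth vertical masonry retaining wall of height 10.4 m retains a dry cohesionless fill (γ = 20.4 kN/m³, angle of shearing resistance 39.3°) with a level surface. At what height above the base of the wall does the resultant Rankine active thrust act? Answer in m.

K_a = 0.2245.
The pressure distribution is triangular, so the resultant acts at H/3 above the base = 10.4/3 = 3.467 m.

3.47 m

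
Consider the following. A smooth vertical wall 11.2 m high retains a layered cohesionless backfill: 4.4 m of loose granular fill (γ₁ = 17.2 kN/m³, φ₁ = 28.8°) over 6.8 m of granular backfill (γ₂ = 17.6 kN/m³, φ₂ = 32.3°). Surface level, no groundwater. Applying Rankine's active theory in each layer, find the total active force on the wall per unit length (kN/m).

338 kN/m

K_a1 = tan²(45°−28.8°/2) = 0.3498; K_a2 = tan²(45°−32.3°/2) = 0.3035.
Layer 1: σ at base = K_a1 γ₁ h₁ = 26.47 kPa; P₁ = ½×26.47×4.4 = 58.23.
Layer 2: σ_v at top = γ₁h₁ = 75.68; σ_h top = K_a2×75.68 = 22.97; σ_h base = K_a2×(75.68+17.6×6.8) = 59.29.
P₂ = ½(22.97+59.29)×6.8 = 279.7. Total P_a = 58.23+279.7 = 337.9 kN/m.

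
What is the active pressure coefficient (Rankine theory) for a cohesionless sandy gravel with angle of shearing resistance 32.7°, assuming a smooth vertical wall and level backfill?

K_a = tan²(45° − φ/2) = tan²(28.65°) = 0.2985.

0.298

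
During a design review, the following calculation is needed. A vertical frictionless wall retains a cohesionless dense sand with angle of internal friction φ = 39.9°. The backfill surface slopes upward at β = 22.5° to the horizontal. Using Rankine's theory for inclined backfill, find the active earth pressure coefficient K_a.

0.263

K_a = cos β · (cos β − √(cos²β − cos²φ)) / (cos β + √(cos²β − cos²φ)).
cos β = 0.9239, cos φ = 0.7672, √(cos²β − cos²φ) = 0.5148.
K_a = 0.9239 × (0.9239 − 0.5148)/(0.9239 + 0.5148) = 0.2627.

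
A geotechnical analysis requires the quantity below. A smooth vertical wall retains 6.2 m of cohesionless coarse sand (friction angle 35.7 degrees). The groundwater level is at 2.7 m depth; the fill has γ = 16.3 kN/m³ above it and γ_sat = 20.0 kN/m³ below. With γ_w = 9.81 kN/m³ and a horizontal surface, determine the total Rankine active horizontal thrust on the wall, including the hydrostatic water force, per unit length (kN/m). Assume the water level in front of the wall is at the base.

K_a = tan²(45° − φ/2) = 0.2630.
γ' = 20.0 − 9.81 = 10.19 kN/m³. Depth below WT = 3.5 m.
σ'_h at WT = K_a γ d_w = 11.57 kPa; at base = 11.57 + K_a γ' × 3.5 = 20.95 kPa.
P₁ (0–2.7 m) = ½×11.57×2.7 = 15.63. P₂ (2.7–6.2 m) = ½(11.57+20.95)×3.5 = 56.92.
P_w = ½ γ_w h₂² = 0.5×9.81×3.5² = 60.09. Total = 15.63+56.92+60.09 = 132.6 kN/m.

133 kN/m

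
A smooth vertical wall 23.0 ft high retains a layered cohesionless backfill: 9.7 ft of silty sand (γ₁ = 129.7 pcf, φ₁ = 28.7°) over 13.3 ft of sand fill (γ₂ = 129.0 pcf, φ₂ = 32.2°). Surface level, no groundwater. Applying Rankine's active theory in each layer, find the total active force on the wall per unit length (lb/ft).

K_a1 = tan²(45°−28.7°/2) = 0.3511; K_a2 = tan²(45°−32.2°/2) = 0.3047.
Layer 1: σ at base = K_a1 γ₁ h₁ = 441.8 psf; P₁ = ½×441.8×9.7 = 2143.
Layer 2: σ_v at top = γ₁h₁ = 1258; σ_h top = K_a2×1258 = 383.4; σ_h base = K_a2×(1258+129.0×13.3) = 906.2.
P₂ = ½(383.4+906.2)×13.3 = 8576. Total P_a = 2143+8576 = 10720 lb/ft.

10700 lb/ft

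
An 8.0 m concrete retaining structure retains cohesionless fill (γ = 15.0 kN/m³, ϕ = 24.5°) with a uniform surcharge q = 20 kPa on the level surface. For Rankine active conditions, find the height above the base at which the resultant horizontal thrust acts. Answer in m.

K_a = 0.4137.
Triangular part P₁ = ½K_aγH² = 198.6 at H/3 = 2.667 m; rectangular part P₂ = K_a q H = 66.20 at H/2 = 4.000 m.
ȳ = (P₁·2.667 + P₂·4.000)/(P₁+P₂) = 3.000 m.

3.00 m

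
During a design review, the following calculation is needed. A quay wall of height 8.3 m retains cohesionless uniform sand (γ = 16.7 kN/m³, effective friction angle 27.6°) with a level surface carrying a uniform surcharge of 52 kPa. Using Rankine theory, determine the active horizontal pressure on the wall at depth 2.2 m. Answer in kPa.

32.5 kPa

K_a = (1 − sin φ)/(1 + sin φ) = 0.3668.
σ_v = γz + q = 16.7 × 2.2 + 52 = 88.74 kPa.
σ_h = K_a σ_v = 0.3668 × 88.74 = 32.55 kPa.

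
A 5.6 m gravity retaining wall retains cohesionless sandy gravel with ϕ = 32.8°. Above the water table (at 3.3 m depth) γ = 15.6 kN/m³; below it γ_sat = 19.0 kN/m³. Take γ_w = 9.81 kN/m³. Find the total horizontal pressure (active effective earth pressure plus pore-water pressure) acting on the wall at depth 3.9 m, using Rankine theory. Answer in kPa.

22.8 kPa

K_a = (1 − sin φ)/(1 + sin φ) = 0.2973.
γ' = 19.0 − 9.81 = 9.190 kN/m³.
Effective vertical stress at 3.9 m: σ'_v = 15.6×3.3 + 9.190×0.600 = 56.99 kPa.
σ'_h = K_a σ'_v = 0.2973 × 56.99 = 16.94 kPa; u = γ_w × 0.600 = 5.886 kPa.
Total σ_h = 16.94 + 5.886 = 22.83 kPa.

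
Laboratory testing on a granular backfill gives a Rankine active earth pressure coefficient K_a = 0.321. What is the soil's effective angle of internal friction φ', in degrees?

K_a = tan²(45° − φ/2) ⇒ 45° − φ/2 = arctan(√0.321) = 29.53°.
φ = 2(45° − 29.53°) = 30.93°.

30.9°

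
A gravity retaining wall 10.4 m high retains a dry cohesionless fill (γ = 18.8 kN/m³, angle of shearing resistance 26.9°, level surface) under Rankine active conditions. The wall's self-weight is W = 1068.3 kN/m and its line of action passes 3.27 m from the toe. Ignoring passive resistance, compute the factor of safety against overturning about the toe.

2.63

K_a = tan²(45° − 26.9°/2) = 0.3770.
P_a = ½K_aγH² = 0.5×0.3770×18.8×10.4² = 383.3 kN/m, acting at H/3 = 3.467 m above the base.
Overturning moment M_o = P_a × H/3 = 383.3 × 3.467 = 1329.
Resisting moment M_r = W × 3.27 = 1068.3 × 3.27 = 3493.
FS_overturning = M_r/M_o = 3493/1329 = 2.629.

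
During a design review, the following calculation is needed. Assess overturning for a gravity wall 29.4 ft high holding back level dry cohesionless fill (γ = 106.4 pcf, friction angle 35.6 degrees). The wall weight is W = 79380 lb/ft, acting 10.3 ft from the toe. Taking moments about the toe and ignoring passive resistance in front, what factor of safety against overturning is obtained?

6.87

K_a = tan²(45° − 35.6°/2) = 0.2641.
P_a = ½K_aγH² = 0.5×0.2641×106.4×29.4² = 12150 lb/ft, acting at H/3 = 9.800 ft above the base.
Overturning moment M_o = P_a × H/3 = 12150 × 9.800 = 119000.
Resisting moment M_r = W × 10.3 = 79380 × 10.3 = 817600.
FS_overturning = M_r/M_o = 817600/119000 = 6.869.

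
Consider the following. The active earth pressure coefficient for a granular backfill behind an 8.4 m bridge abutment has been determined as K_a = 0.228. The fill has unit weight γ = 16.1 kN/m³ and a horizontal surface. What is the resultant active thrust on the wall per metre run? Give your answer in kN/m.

P = ½ K_a γ H² = 0.5 × 0.228 × 16.1 × 8.4² = 129.5 kN/m.

130 kN/m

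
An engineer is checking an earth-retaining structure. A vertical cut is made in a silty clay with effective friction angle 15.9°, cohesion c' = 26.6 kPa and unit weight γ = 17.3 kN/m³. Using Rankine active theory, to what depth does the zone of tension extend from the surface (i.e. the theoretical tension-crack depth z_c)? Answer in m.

K_a = tan²(45° − 15.9°/2) = 0.5699; √K_a = 0.7549.
The active pressure is zero where K_a γ z = 2c√K_a, so z_c = 2c/(γ√K_a) = 2×26.6/(17.3×0.7549) = 4.073 m.

4.07 m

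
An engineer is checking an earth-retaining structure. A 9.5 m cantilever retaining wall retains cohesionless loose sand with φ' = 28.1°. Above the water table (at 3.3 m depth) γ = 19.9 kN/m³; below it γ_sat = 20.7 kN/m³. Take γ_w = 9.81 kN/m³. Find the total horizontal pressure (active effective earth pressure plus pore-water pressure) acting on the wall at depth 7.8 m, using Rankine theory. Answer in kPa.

K_a = (1 − sin φ)/(1 + sin φ) = 0.3596.
γ' = 20.7 − 9.81 = 10.89 kN/m³.
Effective vertical stress at 7.8 m: σ'_v = 19.9×3.3 + 10.89×4.50 = 114.7 kPa.
σ'_h = K_a σ'_v = 0.3596 × 114.7 = 41.24 kPa; u = γ_w × 4.50 = 44.15 kPa.
Total σ_h = 41.24 + 44.15 = 85.38 kPa.

85.4 kPa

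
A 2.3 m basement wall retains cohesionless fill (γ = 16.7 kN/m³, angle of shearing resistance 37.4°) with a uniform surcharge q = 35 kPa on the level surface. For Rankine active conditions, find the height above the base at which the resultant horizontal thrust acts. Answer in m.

1.01 m

K_a = 0.2443.
Triangular part P₁ = ½K_aγH² = 10.79 at H/3 = 0.7667 m; rectangular part P₂ = K_a q H = 19.66 at H/2 = 1.150 m.
ȳ = (P₁·0.7667 + P₂·1.150)/(P₁+P₂) = 1.014 m.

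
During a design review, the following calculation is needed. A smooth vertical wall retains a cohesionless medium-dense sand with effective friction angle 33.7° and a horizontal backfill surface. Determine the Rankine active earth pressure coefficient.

K_a = (1 − sin φ)/(1 + sin φ) = (1 − sin 33.7°)/(1 + sin 33.7°) = 0.2863.

0.286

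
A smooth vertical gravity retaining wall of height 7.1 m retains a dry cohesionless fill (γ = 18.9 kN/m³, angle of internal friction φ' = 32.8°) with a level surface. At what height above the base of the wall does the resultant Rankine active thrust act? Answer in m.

K_a = 0.2973.
The pressure distribution is triangular, so the resultant acts at H/3 above the base = 7.1/3 = 2.367 m.

2.37 m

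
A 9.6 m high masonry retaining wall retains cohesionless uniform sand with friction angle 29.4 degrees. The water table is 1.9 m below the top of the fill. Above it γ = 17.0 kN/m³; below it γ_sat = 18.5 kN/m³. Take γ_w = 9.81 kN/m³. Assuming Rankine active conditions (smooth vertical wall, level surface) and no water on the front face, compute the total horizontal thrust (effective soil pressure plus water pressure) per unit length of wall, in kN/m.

474 kN/m

K_a = tan²(45° − φ/2) = 0.3415.
γ' = 18.5 − 9.81 = 8.690 kN/m³. Depth below WT = 7.7 m.
σ'_h at WT = K_a γ d_w = 11.03 kPa; at base = 11.03 + K_a γ' × 7.7 = 33.88 kPa.
P₁ (0–1.9 m) = ½×11.03×1.9 = 10.48. P₂ (1.9–9.6 m) = ½(11.03+33.88)×7.7 = 172.9.
P_w = ½ γ_w h₂² = 0.5×9.81×7.7² = 290.8. Total = 10.48+172.9+290.8 = 474.2 kN/m.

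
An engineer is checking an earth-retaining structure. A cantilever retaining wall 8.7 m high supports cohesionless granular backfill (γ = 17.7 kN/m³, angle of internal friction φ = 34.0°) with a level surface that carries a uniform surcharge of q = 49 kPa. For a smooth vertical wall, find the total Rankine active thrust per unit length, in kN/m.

K_a = tan²(45° − φ/2) = 0.2827.
Soil triangle: ½ K_a γ H² = 0.5×0.2827×17.7×8.7² = 189.4 kN/m.
Surcharge rectangle: K_a q H = 0.2827×49×8.7 = 120.5 kN/m.
Total = 189.4 + 120.5 = 309.9 kN/m.

310 kN/m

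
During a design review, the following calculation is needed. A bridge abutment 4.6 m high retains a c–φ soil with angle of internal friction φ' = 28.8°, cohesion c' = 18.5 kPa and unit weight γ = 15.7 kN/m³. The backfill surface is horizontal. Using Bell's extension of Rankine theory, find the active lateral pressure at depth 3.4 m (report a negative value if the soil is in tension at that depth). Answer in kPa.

-3.21 kPa

K_a = (1 − sin φ)/(1 + sin φ) = 0.3498.
σ_a = K_a γ z − 2c√K_a = 0.3498×15.7×3.4 − 2×18.5×0.5914 = -3.212 kPa.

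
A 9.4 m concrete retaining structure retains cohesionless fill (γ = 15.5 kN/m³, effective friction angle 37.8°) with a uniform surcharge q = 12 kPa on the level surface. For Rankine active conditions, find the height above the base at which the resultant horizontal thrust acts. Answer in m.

3.35 m

K_a = 0.2400.
Triangular part P₁ = ½K_aγH² = 164.3 at H/3 = 3.133 m; rectangular part P₂ = K_a q H = 27.07 at H/2 = 4.700 m.
ȳ = (P₁·3.133 + P₂·4.700)/(P₁+P₂) = 3.355 m.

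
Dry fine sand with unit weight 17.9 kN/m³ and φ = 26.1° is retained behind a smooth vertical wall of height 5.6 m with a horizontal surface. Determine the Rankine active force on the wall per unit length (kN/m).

K_a = tan²(45° − φ/2) = 0.3889.
P_a = ½ K_a γ H² = 0.5 × 0.3889 × 17.9 × 5.6² = 109.2 kN/m.

109 kN/m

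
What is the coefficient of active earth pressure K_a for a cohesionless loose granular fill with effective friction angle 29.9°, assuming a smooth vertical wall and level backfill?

0.335

K_a = (1 − sin φ)/(1 + sin φ) = (1 − sin 29.9°)/(1 + sin 29.9°) = 0.3347.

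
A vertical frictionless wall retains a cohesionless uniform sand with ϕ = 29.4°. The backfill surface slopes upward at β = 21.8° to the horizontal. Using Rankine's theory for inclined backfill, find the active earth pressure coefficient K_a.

0.451

K_a = cos β · (cos β − √(cos²β − cos²φ)) / (cos β + √(cos²β − cos²φ)).
cos β = 0.9285, cos φ = 0.8712, √(cos²β − cos²φ) = 0.3210.
K_a = 0.9285 × (0.9285 − 0.3210)/(0.9285 + 0.3210) = 0.4514.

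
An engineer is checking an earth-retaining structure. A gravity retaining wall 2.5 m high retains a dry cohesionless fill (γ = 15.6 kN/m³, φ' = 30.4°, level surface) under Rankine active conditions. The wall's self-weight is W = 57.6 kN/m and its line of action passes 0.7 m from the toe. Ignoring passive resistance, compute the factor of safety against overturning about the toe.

3.03

K_a = tan²(45° − 30.4°/2) = 0.3280.
P_a = ½K_aγH² = 0.5×0.3280×15.6×2.5² = 15.99 kN/m, acting at H/3 = 0.8333 m above the base.
Overturning moment M_o = P_a × H/3 = 15.99 × 0.8333 = 13.32.
Resisting moment M_r = W × 0.7 = 57.6 × 0.7 = 40.32.
FS_overturning = M_r/M_o = 40.32/13.32 = 3.026.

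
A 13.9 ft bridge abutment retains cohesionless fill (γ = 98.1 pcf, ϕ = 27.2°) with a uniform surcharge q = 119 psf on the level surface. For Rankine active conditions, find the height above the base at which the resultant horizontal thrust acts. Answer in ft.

K_a = 0.3726.
Triangular part P₁ = ½K_aγH² = 3531 at H/3 = 4.633 ft; rectangular part P₂ = K_a q H = 616.3 at H/2 = 6.950 ft.
ȳ = (P₁·4.633 + P₂·6.950)/(P₁+P₂) = 4.978 ft.

4.98 ft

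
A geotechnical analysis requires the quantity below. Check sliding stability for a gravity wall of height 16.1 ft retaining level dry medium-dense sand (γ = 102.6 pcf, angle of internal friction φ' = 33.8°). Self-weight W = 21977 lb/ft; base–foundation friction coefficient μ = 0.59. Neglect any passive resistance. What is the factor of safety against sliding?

3.42

K_a = tan²(45° − 33.8°/2) = 0.2851.
P_a = ½K_aγH² = 0.5×0.2851×102.6×16.1² = 3791 lb/ft, acting at H/3 = 5.367 ft above the base.
FS_sliding = μW / P_a = 0.59×21977 / 3791 = 3.420.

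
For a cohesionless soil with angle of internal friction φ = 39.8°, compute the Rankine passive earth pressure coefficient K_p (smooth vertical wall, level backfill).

4.56

K_p = (1 + sin φ)/(1 − sin φ) = tan²(45° + 39.8°/2) = 4.557.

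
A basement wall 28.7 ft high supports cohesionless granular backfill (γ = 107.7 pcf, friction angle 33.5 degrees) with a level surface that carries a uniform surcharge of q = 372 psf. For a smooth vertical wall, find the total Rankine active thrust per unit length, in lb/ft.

15900 lb/ft

K_a = tan²(45° − φ/2) = 0.2887.
Soil triangle: ½ K_a γ H² = 0.5×0.2887×107.7×28.7² = 12810 lb/ft.
Surcharge rectangle: K_a q H = 0.2887×372×28.7 = 3082 lb/ft.
Total = 12810 + 3082 = 15890 lb/ft.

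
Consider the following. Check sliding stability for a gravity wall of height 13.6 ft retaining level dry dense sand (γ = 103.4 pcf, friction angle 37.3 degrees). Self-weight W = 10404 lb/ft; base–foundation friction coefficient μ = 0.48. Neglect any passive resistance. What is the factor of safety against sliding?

K_a = tan²(45° − 37.3°/2) = 0.2453.
P_a = ½K_aγH² = 0.5×0.2453×103.4×13.6² = 2346 lb/ft, acting at H/3 = 4.533 ft above the base.
FS_sliding = μW / P_a = 0.48×10404 / 2346 = 2.129.

2.13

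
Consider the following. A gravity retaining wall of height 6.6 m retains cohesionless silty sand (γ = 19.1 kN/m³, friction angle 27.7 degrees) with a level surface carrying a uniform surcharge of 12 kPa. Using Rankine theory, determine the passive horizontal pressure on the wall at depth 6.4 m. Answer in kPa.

K_p = (1 + sin φ)/(1 − sin φ) = 2.737.
σ_v = γz + q = 19.1 × 6.4 + 12 = 134.2 kPa.
σ_h = K_p σ_v = 2.737 × 134.2 = 367.4 kPa.

367 kPa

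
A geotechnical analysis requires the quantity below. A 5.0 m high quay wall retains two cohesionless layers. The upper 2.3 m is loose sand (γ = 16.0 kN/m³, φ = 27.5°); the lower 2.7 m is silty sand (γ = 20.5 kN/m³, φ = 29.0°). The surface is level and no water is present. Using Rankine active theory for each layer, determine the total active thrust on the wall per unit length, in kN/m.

76.0 kN/m

K_a1 = tan²(45°−27.5°/2) = 0.3682; K_a2 = tan²(45°−29.0°/2) = 0.3470.
Layer 1: σ at base = K_a1 γ₁ h₁ = 13.55 kPa; P₁ = ½×13.55×2.3 = 15.58.
Layer 2: σ_v at top = γ₁h₁ = 36.80; σ_h top = K_a2×36.80 = 12.77; σ_h base = K_a2×(36.80+20.5×2.7) = 31.97.
P₂ = ½(12.77+31.97)×2.7 = 60.40. Total P_a = 15.58+60.40 = 75.99 kN/m.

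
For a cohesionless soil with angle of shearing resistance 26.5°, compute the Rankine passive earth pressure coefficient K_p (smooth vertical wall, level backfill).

K_p = (1 + sin φ)/(1 − sin φ) = tan²(45° + 26.5°/2) = 2.611.

2.61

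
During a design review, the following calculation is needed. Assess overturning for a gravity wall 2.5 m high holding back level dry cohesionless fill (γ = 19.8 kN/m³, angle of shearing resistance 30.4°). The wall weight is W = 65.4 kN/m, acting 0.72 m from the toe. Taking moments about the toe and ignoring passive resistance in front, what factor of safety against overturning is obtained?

K_a = tan²(45° − 30.4°/2) = 0.3280.
P_a = ½K_aγH² = 0.5×0.3280×19.8×2.5² = 20.29 kN/m, acting at H/3 = 0.8333 m above the base.
Overturning moment M_o = P_a × H/3 = 20.29 × 0.8333 = 16.91.
Resisting moment M_r = W × 0.72 = 65.4 × 0.72 = 47.09.
FS_overturning = M_r/M_o = 47.09/16.91 = 2.784.

2.78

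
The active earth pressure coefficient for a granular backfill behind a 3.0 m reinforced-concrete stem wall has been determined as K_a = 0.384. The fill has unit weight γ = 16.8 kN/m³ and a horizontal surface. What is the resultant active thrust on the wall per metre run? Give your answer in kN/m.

P = ½ K_a γ H² = 0.5 × 0.384 × 16.8 × 3.0² = 29.03 kN/m.

29.0 kN/m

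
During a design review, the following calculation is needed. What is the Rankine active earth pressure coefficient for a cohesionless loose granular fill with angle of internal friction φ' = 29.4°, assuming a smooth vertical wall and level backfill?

0.341

K_a = (1 − sin φ)/(1 + sin φ) = (1 − sin 29.4°)/(1 + sin 29.4°) = 0.3415.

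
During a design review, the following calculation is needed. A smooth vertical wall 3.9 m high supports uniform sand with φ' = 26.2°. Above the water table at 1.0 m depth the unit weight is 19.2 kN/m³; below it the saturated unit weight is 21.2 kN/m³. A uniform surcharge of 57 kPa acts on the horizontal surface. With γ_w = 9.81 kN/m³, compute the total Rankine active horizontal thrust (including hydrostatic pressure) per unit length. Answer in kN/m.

171 kN/m

K_a = tan²(45° − φ/2) = 0.3874.
γ' = 21.2 − 9.81 = 11.39 kN/m³. h₂ = H − d_w = 2.9 m.
σ'_h: at surface K_a·q = 22.08; at WT K_a(q+γd_w) = 29.52; at base K_a(q+γd_w+γ'h₂) = 42.32 kPa.
P₁ = ½(22.08+29.52)×1.0 = 25.80; P₂ = ½(29.52+42.32)×2.9 = 104.2; P_w = ½γ_w h₂² = 41.25.
Total = 25.80+104.2+41.25 = 171.2 kN/m.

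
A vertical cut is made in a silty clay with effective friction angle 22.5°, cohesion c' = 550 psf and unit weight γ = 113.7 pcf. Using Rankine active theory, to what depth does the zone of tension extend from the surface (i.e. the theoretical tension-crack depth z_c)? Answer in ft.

14.5 ft

K_a = tan²(45° − 22.5°/2) = 0.4465; √K_a = 0.6682.
The active pressure is zero where K_a γ z = 2c√K_a, so z_c = 2c/(γ√K_a) = 2×550/(113.7×0.6682) = 14.48 ft.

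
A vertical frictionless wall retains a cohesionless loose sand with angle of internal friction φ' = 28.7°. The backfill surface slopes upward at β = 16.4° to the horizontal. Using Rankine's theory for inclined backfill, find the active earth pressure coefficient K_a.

0.406

K_a = cos β · (cos β − √(cos²β − cos²φ)) / (cos β + √(cos²β − cos²φ)).
cos β = 0.9593, cos φ = 0.8771, √(cos²β − cos²φ) = 0.3885.
K_a = 0.9593 × (0.9593 − 0.3885)/(0.9593 + 0.3885) = 0.4063.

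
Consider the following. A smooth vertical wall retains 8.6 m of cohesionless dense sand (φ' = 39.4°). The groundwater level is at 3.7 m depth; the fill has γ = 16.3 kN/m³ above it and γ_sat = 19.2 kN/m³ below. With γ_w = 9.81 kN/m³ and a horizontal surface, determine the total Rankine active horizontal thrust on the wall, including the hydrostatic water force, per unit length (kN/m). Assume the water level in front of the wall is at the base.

K_a = tan²(45° − φ/2) = 0.2234.
γ' = 19.2 − 9.81 = 9.390 kN/m³. Depth below WT = 4.9 m.
σ'_h at WT = K_a γ d_w = 13.48 kPa; at base = 13.48 + K_a γ' × 4.9 = 23.76 kPa.
P₁ (0–3.7 m) = ½×13.48×3.7 = 24.93. P₂ (3.7–8.6 m) = ½(13.48+23.76)×4.9 = 91.22.
P_w = ½ γ_w h₂² = 0.5×9.81×4.9² = 117.8. Total = 24.93+91.22+117.8 = 233.9 kN/m.

234 kN/m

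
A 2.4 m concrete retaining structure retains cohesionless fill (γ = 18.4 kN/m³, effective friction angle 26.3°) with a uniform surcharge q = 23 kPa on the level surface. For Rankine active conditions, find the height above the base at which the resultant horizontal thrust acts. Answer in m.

1.00 m

K_a = 0.3859.
Triangular part P₁ = ½K_aγH² = 20.45 at H/3 = 0.8000 m; rectangular part P₂ = K_a q H = 21.30 at H/2 = 1.200 m.
ȳ = (P₁·0.8000 + P₂·1.200)/(P₁+P₂) = 1.004 m.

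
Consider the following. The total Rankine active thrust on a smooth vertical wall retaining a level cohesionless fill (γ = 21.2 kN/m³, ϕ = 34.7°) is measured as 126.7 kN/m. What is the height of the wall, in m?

6.60 m

K_a = 0.2745. P_a = ½ K_a γ H² ⇒ H = √(2P_a/(K_a γ)).
H = √(2×126.7/(0.2745×21.2)) = 6.599 m.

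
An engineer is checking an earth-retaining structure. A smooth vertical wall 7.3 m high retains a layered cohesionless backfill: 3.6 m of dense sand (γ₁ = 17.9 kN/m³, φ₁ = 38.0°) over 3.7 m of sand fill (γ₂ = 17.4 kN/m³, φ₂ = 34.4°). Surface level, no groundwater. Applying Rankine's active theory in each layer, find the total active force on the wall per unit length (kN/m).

127 kN/m

K_a1 = tan²(45°−38.0°/2) = 0.2379; K_a2 = tan²(45°−34.4°/2) = 0.2780.
Layer 1: σ at base = K_a1 γ₁ h₁ = 15.33 kPa; P₁ = ½×15.33×3.6 = 27.59.
Layer 2: σ_v at top = γ₁h₁ = 64.44; σ_h top = K_a2×64.44 = 17.91; σ_h base = K_a2×(64.44+17.4×3.7) = 35.81.
P₂ = ½(17.91+35.81)×3.7 = 99.39. Total P_a = 27.59+99.39 = 127.0 kN/m.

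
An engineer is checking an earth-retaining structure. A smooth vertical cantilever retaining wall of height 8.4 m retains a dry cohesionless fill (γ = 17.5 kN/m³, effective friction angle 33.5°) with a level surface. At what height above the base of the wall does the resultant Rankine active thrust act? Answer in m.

2.80 m

K_a = 0.2887.
The pressure distribution is triangular, so the resultant acts at H/3 above the base = 8.4/3 = 2.800 m.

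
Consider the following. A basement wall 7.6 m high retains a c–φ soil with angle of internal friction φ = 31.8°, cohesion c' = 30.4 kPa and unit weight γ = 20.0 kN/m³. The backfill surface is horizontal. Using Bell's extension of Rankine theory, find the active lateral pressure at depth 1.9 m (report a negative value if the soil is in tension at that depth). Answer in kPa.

K_a = (1 − sin φ)/(1 + sin φ) = 0.3098.
σ_a = K_a γ z − 2c√K_a = 0.3098×20.0×1.9 − 2×30.4×0.5566 = -22.07 kPa.

-22.1 kPa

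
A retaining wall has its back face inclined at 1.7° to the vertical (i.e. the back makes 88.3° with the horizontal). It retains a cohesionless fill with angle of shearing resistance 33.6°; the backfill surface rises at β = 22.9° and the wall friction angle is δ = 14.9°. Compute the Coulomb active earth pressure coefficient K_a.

K_a = sin²(α+φ) / [sin²α · sin(α−δ) · (1 + √{sin(φ+δ)sin(φ−β) / (sin(α−δ)sin(α+β))})²].
With α = 88.3°, φ = 33.6°, δ = 14.9°, β = 22.9°: K_a = 0.3871.

0.387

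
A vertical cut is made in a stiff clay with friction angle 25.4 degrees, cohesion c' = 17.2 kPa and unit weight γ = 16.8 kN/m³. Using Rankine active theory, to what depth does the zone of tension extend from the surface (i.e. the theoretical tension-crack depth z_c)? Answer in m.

K_a = tan²(45° − 25.4°/2) = 0.3996; √K_a = 0.6322.
The active pressure is zero where K_a γ z = 2c√K_a, so z_c = 2c/(γ√K_a) = 2×17.2/(16.8×0.6322) = 3.239 m.

3.24 m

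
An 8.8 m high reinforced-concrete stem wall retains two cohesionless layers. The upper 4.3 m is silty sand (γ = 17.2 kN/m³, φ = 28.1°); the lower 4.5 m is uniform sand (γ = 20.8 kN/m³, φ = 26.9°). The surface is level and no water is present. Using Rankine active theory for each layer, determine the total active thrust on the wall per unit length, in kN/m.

262 kN/m

K_a1 = tan²(45°−28.1°/2) = 0.3596; K_a2 = tan²(45°−26.9°/2) = 0.3770.
Layer 1: σ at base = K_a1 γ₁ h₁ = 26.60 kPa; P₁ = ½×26.60×4.3 = 57.18.
Layer 2: σ_v at top = γ₁h₁ = 73.96; σ_h top = K_a2×73.96 = 27.88; σ_h base = K_a2×(73.96+20.8×4.5) = 63.17.
P₂ = ½(27.88+63.17)×4.5 = 204.9. Total P_a = 57.18+204.9 = 262.1 kN/m.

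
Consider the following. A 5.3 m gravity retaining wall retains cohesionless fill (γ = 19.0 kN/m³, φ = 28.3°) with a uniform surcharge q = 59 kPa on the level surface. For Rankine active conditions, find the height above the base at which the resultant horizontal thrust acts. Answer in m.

2.24 m

K_a = 0.3568.
Triangular part P₁ = ½K_aγH² = 95.21 at H/3 = 1.767 m; rectangular part P₂ = K_a q H = 111.6 at H/2 = 2.650 m.
ȳ = (P₁·1.767 + P₂·2.650)/(P₁+P₂) = 2.243 m.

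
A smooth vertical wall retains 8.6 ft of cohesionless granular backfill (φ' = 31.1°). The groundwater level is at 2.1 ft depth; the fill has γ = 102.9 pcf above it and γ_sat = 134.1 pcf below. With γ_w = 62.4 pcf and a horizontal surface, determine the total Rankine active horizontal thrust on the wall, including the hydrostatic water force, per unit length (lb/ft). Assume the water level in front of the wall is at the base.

2320 lb/ft

K_a = tan²(45° − φ/2) = 0.3188.
γ' = 134.1 − 62.4 = 71.70 pcf. Depth below WT = 6.5 ft.
σ'_h at WT = K_a γ d_w = 68.89 psf; at base = 68.89 + K_a γ' × 6.5 = 217.5 psf.
P₁ (0–2.1 ft) = ½×68.89×2.1 = 72.33. P₂ (2.1–8.6 ft) = ½(68.89+217.5)×6.5 = 930.6.
P_w = ½ γ_w h₂² = 0.5×62.4×6.5² = 1318. Total = 72.33+930.6+1318 = 2321 lb/ft.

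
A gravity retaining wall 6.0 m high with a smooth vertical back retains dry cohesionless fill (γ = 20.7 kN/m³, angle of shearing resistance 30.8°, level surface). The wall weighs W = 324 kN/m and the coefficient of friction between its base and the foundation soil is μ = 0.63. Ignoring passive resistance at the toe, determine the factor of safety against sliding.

K_a = tan²(45° − 30.8°/2) = 0.3227.
P_a = ½K_aγH² = 0.5×0.3227×20.7×6.0² = 120.2 kN/m, acting at H/3 = 2.000 m above the base.
FS_sliding = μW / P_a = 0.63×324 / 120.2 = 1.698.

1.70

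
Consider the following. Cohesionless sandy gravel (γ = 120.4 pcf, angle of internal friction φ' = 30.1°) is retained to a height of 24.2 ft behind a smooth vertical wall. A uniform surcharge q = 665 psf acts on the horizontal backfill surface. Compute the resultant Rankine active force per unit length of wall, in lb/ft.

K_a = tan²(45° − φ/2) = 0.3320.
Soil triangle: ½ K_a γ H² = 0.5×0.3320×120.4×24.2² = 11700 lb/ft.
Surcharge rectangle: K_a q H = 0.3320×665×24.2 = 5343 lb/ft.
Total = 11700 + 5343 = 17050 lb/ft.

17000 lb/ft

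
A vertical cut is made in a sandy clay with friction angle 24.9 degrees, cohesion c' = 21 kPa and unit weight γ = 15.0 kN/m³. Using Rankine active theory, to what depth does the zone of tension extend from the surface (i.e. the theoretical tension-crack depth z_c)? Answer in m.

K_a = tan²(45° − 24.9°/2) = 0.4074; √K_a = 0.6383.
The active pressure is zero where K_a γ z = 2c√K_a, so z_c = 2c/(γ√K_a) = 2×21/(15.0×0.6383) = 4.387 m.

4.39 m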